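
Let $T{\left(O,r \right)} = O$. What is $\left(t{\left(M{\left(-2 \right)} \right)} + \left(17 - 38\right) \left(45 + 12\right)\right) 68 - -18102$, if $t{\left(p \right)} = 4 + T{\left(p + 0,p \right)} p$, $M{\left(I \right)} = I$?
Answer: $-62750$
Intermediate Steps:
$t{\left(p \right)} = 4 + p^{2}$ ($t{\left(p \right)} = 4 + \left(p + 0\right) p = 4 + p p = 4 + p^{2}$)
$\left(t{\left(M{\left(-2 \right)} \right)} + \left(17 - 38\right) \left(45 + 12\right)\right) 68 - -18102 = \left(\left(4 + \left(-2\right)^{2}\right) + \left(17 - 38\right) \left(45 + 12\right)\right) 68 - -18102 = \left(\left(4 + 4\right) - 1197\right) 68 + 18102 = \left(8 - 1197\right) 68 + 18102 = \left(-1189\right) 68 + 18102 = -80852 + 18102 = -62750$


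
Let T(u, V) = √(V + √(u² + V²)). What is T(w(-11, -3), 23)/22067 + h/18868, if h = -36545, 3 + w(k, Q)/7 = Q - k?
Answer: -36545/18868 + √(23 + √1754)/22067 ≈ -1.9365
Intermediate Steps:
w(k, Q) = -21 - 7*k + 7*Q (w(k, Q) = -21 + 7*(Q - k) = -21 + (-7*k + 7*Q) = -21 - 7*k + 7*Q)
T(u, V) = √(V + √(V² + u²))
T(w(-11, -3), 23)/22067 + h/18868 = √(23 + √(23² + (-21 - 7*(-11) + 7*(-3))²))/22067 - 36545/18868 = √(23 + √(529 + (-21 + 77 - 21)²))*(1/22067) - 36545*1/18868 = √(23 + √(529 + 35²))*(1/22067) - 36545/18868 = √(23 + √(529 + 1225))*(1/22067) - 36545/18868 = √(23 + √1754)*(1/22067) - 36545/18868 = √(23 + √1754)/22067 - 36545/18868 = -36545/18868 + √(23 + √1754)/22067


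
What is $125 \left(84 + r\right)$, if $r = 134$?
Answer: $27250$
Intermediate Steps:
$125 \left(84 + r\right) = 125 \left(84 + 134\right) = 125 \cdot 218 = 27250$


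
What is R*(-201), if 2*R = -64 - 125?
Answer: 37989/2 ≈ 18995.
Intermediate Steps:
R = -189/2 (R = (-64 - 125)/2 = (½)*(-189) = -189/2 ≈ -94.500)
R*(-201) = -189/2*(-201) = 37989/2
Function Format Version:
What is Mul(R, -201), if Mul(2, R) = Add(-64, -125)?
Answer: Rational(37989, 2) ≈ 18995.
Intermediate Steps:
R = Rational(-189, 2) (R = Mul(Rational(1, 2), Add(-64, -125)) = Mul(Rational(1, 2), -189) = Rational(-189, 2) ≈ -94.500)
Mul(R, -201) = Mul(Rational(-189, 2), -201) = Rational(37989, 2)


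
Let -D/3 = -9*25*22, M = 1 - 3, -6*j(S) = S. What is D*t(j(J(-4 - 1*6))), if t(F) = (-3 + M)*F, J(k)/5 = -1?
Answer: -61875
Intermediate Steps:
J(k) = -5 (J(k) = 5*(-1) = -5)
j(S) = -S/6
M = -2
D = 14850 (D = -3*(-9*25)*22 = -(-675)*22 = -3*(-4950) = 14850)
t(F) = -5*F (t(F) = (-3 - 2)*F = -5*F)
D*t(j(J(-4 - 1*6))) = 14850*(-(-5)*(-5)/6) = 14850*(-5*⅚) = 14850*(-25/6) = -61875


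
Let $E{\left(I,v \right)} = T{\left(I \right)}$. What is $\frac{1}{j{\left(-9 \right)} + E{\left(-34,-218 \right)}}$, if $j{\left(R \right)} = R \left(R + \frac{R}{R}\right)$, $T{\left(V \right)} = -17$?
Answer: $\frac{1}{55} \approx 0.018182$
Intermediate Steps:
$E{\left(I,v \right)} = -17$
$j{\left(R \right)} = R \left(1 + R\right)$ ($j{\left(R \right)} = R \left(R + 1\right) = R \left(1 + R\right)$)
$\frac{1}{j{\left(-9 \right)} + E{\left(-34,-218 \right)}} = \frac{1}{- 9 \left(1 - 9\right) - 17} = \frac{1}{\left(-9\right) \left(-8\right) - 17} = \frac{1}{72 - 17} = \frac{1}{55}$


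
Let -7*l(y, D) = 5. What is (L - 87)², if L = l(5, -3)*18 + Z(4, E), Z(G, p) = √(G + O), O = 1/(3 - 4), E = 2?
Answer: 488748/49 - 1398*√3/7 ≈ 9628.5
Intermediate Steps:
l(y, D) = -5/7 (l(y, D) = -⅐*5 = -5/7)
O = -1 (O = 1/(-1) = -1)
Z(G, p) = √(-1 + G) (Z(G, p) = √(G - 1) = √(-1 + G))
L = -90/7 + √3 (L = -5/7*18 + √(-1 + 4) = -90/7 + √3 ≈ -11.125)
(L - 87)² = ((-90/7 + √3) - 87)² = (-699/7 + √3)²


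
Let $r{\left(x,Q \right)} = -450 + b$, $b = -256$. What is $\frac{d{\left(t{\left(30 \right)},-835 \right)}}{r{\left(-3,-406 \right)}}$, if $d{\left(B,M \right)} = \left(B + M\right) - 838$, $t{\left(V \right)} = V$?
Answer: $\frac{1643}{706} \approx 2.3272$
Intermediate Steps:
$d{\left(B,M \right)} = -838 + B + M$
$r{\left(x,Q \right)} = -706$ ($r{\left(x,Q \right)} = -450 - 256 = -706$)
$\frac{d{\left(t{\left(30 \right)},-835 \right)}}{r{\left(-3,-406 \right)}} = \frac{-838 + 30 - 835}{-706} = \left(-1643\right) \left(- \frac{1}{706}\right) = \frac{1643}{706}$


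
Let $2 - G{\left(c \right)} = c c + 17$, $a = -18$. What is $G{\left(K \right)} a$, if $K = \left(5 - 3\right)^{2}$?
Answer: $558$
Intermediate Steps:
$K = 4$ ($K = 2^{2} = 4$)
$G{\left(c \right)} = -15 - c^{2}$ ($G{\left(c \right)} = 2 - \left(c c + 17\right) = 2 - \left(c^{2} + 17\right) = 2 - \left(17 + c^{2}\right) = -15 - c^{2}$)
$G{\left(K \right)} a = \left(-15 - 4^{2}\right) \left(-18\right) = \left(-15 - 16\right) \left(-18\right) = \left(-31\right) \left(-18\right) = 558$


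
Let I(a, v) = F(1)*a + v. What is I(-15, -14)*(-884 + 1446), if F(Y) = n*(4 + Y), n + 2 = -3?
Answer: 202882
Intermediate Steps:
n = -5 (n = -2 - 3 = -5)
F(Y) = -20 - 5*Y (F(Y) = -5*(4 + Y) = -20 - 5*Y)
I(a, v) = v - 25*a (I(a, v) = (-20 - 5*1)*a + v = (-20 - 5)*a + v = -25*a + v = v - 25*a)
I(-15, -14)*(-884 + 1446) = (-14 - 25*(-15))*(-884 + 1446) = (-14 + 375)*562 = 361*562 = 202882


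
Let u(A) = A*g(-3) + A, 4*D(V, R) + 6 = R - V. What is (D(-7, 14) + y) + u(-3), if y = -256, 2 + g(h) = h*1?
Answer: -961/4 ≈ -240.25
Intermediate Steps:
g(h) = -2 + h (g(h) = -2 + h*1 = -2 + h)
D(V, R) = -3/2 - V/4 + R/4 (D(V, R) = -3/2 + (R - V)/4 = -3/2 + (-V/4 + R/4) = -3/2 - V/4 + R/4)
u(A) = -4*A (u(A) = A*(-2 - 3) + A = A*(-5) + A = -5*A + A = -4*A)
(D(-7, 14) + y) + u(-3) = ((-3/2 - 1/4*(-7) + (1/4)*14) - 256) - 4*(-3) = ((-3/2 + 7/4 + 7/2) - 256) + 12 = (15/4 - 256) + 12 = -1009/4 + 12 = -961/4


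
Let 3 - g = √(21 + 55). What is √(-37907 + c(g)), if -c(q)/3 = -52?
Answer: I*√37751 ≈ 194.3*I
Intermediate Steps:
g = 3 - 2*√19 (g = 3 - √(21 + 55) = 3 - √76 = 3 - 2*√19 ≈ -5.7178)
c(q) = 156 (c(q) = -3*(-52) = 156)
√(-37907 + c(g)) = √(-37907 + 156) = √(-37751) = I*√37751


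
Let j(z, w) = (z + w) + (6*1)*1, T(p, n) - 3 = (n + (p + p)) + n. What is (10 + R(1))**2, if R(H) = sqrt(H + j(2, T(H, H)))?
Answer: 196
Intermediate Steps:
T(p, n) = 3 + 2*n + 2*p (T(p, n) = 3 + ((n + (p + p)) + n) = 3 + ((n + 2*p) + n) = 3 + (2*n + 2*p) = 3 + 2*n + 2*p)
j(z, w) = 6 + w + z (j(z, w) = (w + z) + 6*1 = (w + z) + 6 = 6 + w + z)
R(H) = sqrt(11 + 5*H) (R(H) = sqrt(H + (6 + (3 + 2*H + 2*H) + 2)) = sqrt(H + (6 + (3 + 4*H) + 2)) = sqrt(H + (11 + 4*H)) = sqrt(11 + 5*H))
(10 + R(1))**2 = (10 + sqrt(11 + 5*1))**2 = (10 + sqrt(11 + 5))**2 = (10 + sqrt(16))**2 = (10 + 4)**2 = 14**2 = 196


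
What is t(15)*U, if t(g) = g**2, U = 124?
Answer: 27900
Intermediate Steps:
t(15)*U = 15**2*124 = 225*124 = 27900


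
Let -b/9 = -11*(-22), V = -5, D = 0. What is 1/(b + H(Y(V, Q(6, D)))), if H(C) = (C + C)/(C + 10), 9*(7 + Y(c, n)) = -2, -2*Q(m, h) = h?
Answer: -5/10916 ≈ -0.00045804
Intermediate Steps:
Q(m, h) = -h/2
Y(c, n) = -65/9 (Y(c, n) = -7 + (⅑)*(-2) = -7 - 2/9 = -65/9)
b = -2178 (b = -(-99)*(-22) = -9*242 = -2178)
H(C) = 2*C/(10 + C) (H(C) = (2*C)/(10 + C) = 2*C/(10 + C))
1/(b + H(Y(V, Q(6, D)))) = 1/(-2178 + 2*(-65/9)/(10 - 65/9)) = 1/(-2178 + 2*(-65/9)/(25/9)) = 1/(-2178 + 2*(-65/9)*(9/25)) = 1/(-2178 - 26/5) = 1/(-10916/5) = -5/10916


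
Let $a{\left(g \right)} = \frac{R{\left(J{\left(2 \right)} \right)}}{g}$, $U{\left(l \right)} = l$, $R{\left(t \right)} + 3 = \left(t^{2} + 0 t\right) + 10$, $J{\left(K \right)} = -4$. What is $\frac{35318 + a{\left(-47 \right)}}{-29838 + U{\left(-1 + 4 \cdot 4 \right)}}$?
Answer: $- \frac{1659923}{1401681} \approx -1.1842$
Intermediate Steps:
$R{\left(t \right)} = 7 + t^{2}$ ($R{\left(t \right)} = -3 + \left(\left(t^{2} + 0 t\right) + 10\right) = -3 + \left(\left(t^{2} + 0\right) + 10\right) = -3 + \left(t^{2} + 10\right) = -3 + \left(10 + t^{2}\right) = 7 + t^{2}$)
$a{\left(g \right)} = \frac{23}{g}$ ($a{\left(g \right)} = \frac{7 + \left(-4\right)^{2}}{g} = \frac{7 + 16}{g} = \frac{23}{g}$)
$\frac{35318 + a{\left(-47 \right)}}{-29838 + U{\left(-1 + 4 \cdot 4 \right)}} = \frac{35318 + \frac{23}{-47}}{-29838 + \left(-1 + 4 \cdot 4\right)} = \frac{35318 + 23 \left(- \frac{1}{47}\right)}{-29838 + \left(-1 + 16\right)} = \frac{35318 - \frac{23}{47}}{-29838 + 15} = \frac{1659923}{47 \left(-29823\right)} = \frac{1659923}{47} \left(- \frac{1}{29823}\right) = - \frac{1659923}{1401681}$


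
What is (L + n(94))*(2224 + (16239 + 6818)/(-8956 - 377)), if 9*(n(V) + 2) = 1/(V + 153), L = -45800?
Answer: -2035722133975/20007 ≈ -1.0175e+8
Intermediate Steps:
n(V) = -2 + 1/(9*(153 + V)) (n(V) = -2 + 1/(9*(V + 153)) = -2 + 1/(9*(153 + V)))
(L + n(94))*(2224 + (16239 + 6818)/(-8956 - 377)) = (-45800 + (-2753 - 18*94)/(9*(153 + 94)))*(2224 + (16239 + 6818)/(-8956 - 377)) = (-45800 + (⅑)*(-2753 - 1692)/247)*(2224 + 23057/(-9333)) = (-45800 + (⅑)*(1/247)*(-4445))*(2224 + 23057*(-1/9333)) = (-45800 - 4445/2223)*(2224 - 23057/9333) = -101817845/2223*20733535/9333 = -2035722133975/20007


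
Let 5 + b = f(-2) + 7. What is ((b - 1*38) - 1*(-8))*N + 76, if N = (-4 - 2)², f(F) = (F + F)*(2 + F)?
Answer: -932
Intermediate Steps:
f(F) = 2*F*(2 + F) (f(F) = (2*F)*(2 + F) = 2*F*(2 + F))
b = 2 (b = -5 + (2*(-2)*(2 - 2) + 7) = -5 + (2*(-2)*0 + 7) = -5 + (0 + 7) = -5 + 7 = 2)
N = 36 (N = (-6)² = 36)
((b - 1*38) - 1*(-8))*N + 76 = ((2 - 1*38) - 1*(-8))*36 + 76 = ((2 - 38) + 8)*36 + 76 = (-36 + 8)*36 + 76 = -28*36 + 76 = -1008 + 76 = -932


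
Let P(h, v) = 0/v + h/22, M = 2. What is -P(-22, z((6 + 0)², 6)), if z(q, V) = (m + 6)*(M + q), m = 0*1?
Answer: 1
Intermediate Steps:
m = 0
z(q, V) = 12 + 6*q (z(q, V) = (0 + 6)*(2 + q) = 6*(2 + q) = 12 + 6*q)
P(h, v) = h/22 (P(h, v) = 0 + h*(1/22) = 0 + h/22 = h/22)
-P(-22, z((6 + 0)², 6)) = -(-22)/22 = -1*(-1) = 1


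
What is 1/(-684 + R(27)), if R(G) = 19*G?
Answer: -1/171 ≈ -0.0058480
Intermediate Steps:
1/(-684 + R(27)) = 1/(-684 + 19*27) = 1/(-684 + 513) = 1/(-171) = -1/171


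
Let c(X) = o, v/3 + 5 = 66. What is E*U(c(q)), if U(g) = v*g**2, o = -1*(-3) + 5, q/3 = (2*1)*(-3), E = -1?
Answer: -11712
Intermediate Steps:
q = -18 (q = 3*((2*1)*(-3)) = 3*(2*(-3)) = 3*(-6) = -18)
v = 183 (v = -15 + 3*66 = -15 + 198 = 183)
o = 8 (o = 3 + 5 = 8)
c(X) = 8
U(g) = 183*g**2
E*U(c(q)) = -183*8**2 = -183*64 = -1*11712 = -11712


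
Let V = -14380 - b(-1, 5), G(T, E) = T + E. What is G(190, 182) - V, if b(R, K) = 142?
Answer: 14894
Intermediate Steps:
G(T, E) = E + T
V = -14522 (V = -14380 - 1*142 = -14380 - 142 = -14522)
G(190, 182) - V = (182 + 190) - 1*(-14522) = 372 + 14522 = 14894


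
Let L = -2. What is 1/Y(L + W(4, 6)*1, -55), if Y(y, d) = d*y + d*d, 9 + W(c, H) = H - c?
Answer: 1/3520 ≈ 0.00028409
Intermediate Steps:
W(c, H) = -9 + H - c (W(c, H) = -9 + (H - c) = -9 + H - c)
Y(y, d) = d² + d*y (Y(y, d) = d*y + d² = d² + d*y)
1/Y(L + W(4, 6)*1, -55) = 1/(-55*(-55 + (-2 + (-9 + 6 - 1*4)*1))) = 1/(-55*(-55 + (-2 + (-9 + 6 - 4)*1))) = 1/(-55*(-55 + (-2 - 7*1))) = 1/(-55*(-55 + (-2 - 7))) = 1/(-55*(-55 - 9)) = 1/(-55*(-64)) = 1/3520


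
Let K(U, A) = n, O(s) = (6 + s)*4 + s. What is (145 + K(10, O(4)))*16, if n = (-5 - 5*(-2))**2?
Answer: 2720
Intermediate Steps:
O(s) = 24 + 5*s (O(s) = (24 + 4*s) + s = 24 + 5*s)
n = 25 (n = (-5 + 10)**2 = 5**2 = 25)
K(U, A) = 25
(145 + K(10, O(4)))*16 = (145 + 25)*16 = 170*16 = 2720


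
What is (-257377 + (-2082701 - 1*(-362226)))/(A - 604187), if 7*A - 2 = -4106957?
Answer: 3461241/2084066 ≈ 1.6608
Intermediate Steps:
A = -4106955/7 (A = 2/7 + (⅐)*(-4106957) = 2/7 - 4106957/7 = -4106955/7 ≈ -5.8671e+5)
(-257377 + (-2082701 - 1*(-362226)))/(A - 604187) = (-257377 + (-2082701 - 1*(-362226)))/(-4106955/7 - 604187) = (-257377 + (-2082701 + 362226))/(-8336264/7) = (-257377 - 1720475)*(-7/8336264) = -1977852*(-7/8336264) = 3461241/2084066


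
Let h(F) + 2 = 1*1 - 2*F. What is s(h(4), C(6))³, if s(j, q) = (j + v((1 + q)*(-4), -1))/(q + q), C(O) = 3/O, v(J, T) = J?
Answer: -3375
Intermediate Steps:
h(F) = -1 - 2*F (h(F) = -2 + (1*1 - 2*F) = -2 + (1 - 2*F) = -1 - 2*F)
s(j, q) = (-4 + j - 4*q)/(2*q) (s(j, q) = (j + (1 + q)*(-4))/(q + q) = (j + (-4 - 4*q))/((2*q)) = (-4 + j - 4*q)*(1/(2*q)) = (-4 + j - 4*q)/(2*q))
s(h(4), C(6))³ = ((-4 + (-1 - 2*4) - 12/6)/(2*((3/6))))³ = ((-4 + (-1 - 8) - 12/6)/(2*((3*(⅙)))))³ = ((-4 - 9 - 4*½)/(2*(½)))³ = ((½)*2*(-4 - 9 - 2))³ = ((½)*2*(-15))³ = (-15)³ = -3375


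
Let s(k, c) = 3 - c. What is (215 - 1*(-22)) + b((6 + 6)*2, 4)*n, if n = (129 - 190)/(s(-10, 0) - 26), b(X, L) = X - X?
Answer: 237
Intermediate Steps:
b(X, L) = 0
n = 61/23 (n = (129 - 190)/((3 - 1*0) - 26) = -61/((3 + 0) - 26) = -61/(3 - 26) = -61/(-23) = -61*(-1/23) = 61/23 ≈ 2.6522)
(215 - 1*(-22)) + b((6 + 6)*2, 4)*n = (215 - 1*(-22)) + 0*(61/23) = (215 + 22) + 0 = 237 + 0 = 237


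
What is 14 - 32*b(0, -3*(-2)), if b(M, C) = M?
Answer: 14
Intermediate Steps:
14 - 32*b(0, -3*(-2)) = 14 - 32*0 = 14 + 0 = 14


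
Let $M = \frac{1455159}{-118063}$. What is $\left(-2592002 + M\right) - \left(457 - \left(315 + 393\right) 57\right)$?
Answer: $- \frac{301310391648}{118063} \approx -2.5521 \cdot 10^{6}$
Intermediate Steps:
$M = - \frac{1455159}{118063}$ ($M = 1455159 \left(- \frac{1}{118063}\right) = - \frac{1455159}{118063} \approx -12.325$)
$\left(-2592002 + M\right) - \left(457 - \left(315 + 393\right) 57\right) = \left(-2592002 - \frac{1455159}{118063}\right) - \left(457 - \left(315 + 393\right) 57\right) = - \frac{306020987285}{118063} + \left(-457 + 708 \cdot 57\right) = - \frac{306020987285}{118063} + \left(-457 + 40356\right) = - \frac{306020987285}{118063} + 39899 = - \frac{301310391648}{118063}$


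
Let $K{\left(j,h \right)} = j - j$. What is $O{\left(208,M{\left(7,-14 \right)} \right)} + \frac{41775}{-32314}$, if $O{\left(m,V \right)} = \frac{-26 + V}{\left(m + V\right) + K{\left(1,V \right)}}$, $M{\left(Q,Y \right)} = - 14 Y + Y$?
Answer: $- \frac{144247}{161570} \approx -0.89278$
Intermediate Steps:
$K{\left(j,h \right)} = 0$
$M{\left(Q,Y \right)} = - 13 Y$
$O{\left(m,V \right)} = \frac{-26 + V}{V + m}$ ($O{\left(m,V \right)} = \frac{-26 + V}{\left(m + V\right) + 0} = \frac{-26 + V}{\left(V + m\right) + 0} = \frac{-26 + V}{V + m}$)
$O{\left(208,M{\left(7,-14 \right)} \right)} + \frac{41775}{-32314} = \frac{-26 - -182}{\left(-13\right) \left(-14\right) + 208} + \frac{41775}{-32314} = \frac{-26 + 182}{182 + 208} + 41775 \left(- \frac{1}{32314}\right) = \frac{1}{390} \cdot 156 - \frac{41775}{32314} = \frac{2}{5} - \frac{41775}{32314} = - \frac{144247}{161570}$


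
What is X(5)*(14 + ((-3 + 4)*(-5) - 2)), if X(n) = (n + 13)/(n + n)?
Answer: 63/5 ≈ 12.600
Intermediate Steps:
X(n) = (13 + n)/(2*n) (X(n) = (13 + n)/((2*n)) = (13 + n)*(1/(2*n)) = (13 + n)/(2*n))
X(5)*(14 + ((-3 + 4)*(-5) - 2)) = ((1/2)*(13 + 5)/5)*(14 + ((-3 + 4)*(-5) - 2)) = ((1/2)*(1/5)*18)*(14 + (1*(-5) - 2)) = 9*(14 + (-5 - 2))/5 = 9*(14 - 7)/5 = (9/5)*7 = 63/5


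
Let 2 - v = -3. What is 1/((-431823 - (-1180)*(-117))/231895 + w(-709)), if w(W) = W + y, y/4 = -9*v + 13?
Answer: -231895/194665998 ≈ -0.0011912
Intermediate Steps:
v = 5 (v = 2 - 1*(-3) = 2 + 3 = 5)
y = -128 (y = 4*(-9*5 + 13) = 4*(-45 + 13) = 4*(-32) = -128)
w(W) = -128 + W (w(W) = W - 128 = -128 + W)
1/((-431823 - (-1180)*(-117))/231895 + w(-709)) = 1/((-431823 - (-1180)*(-117))/231895 + (-128 - 709)) = 1/((-431823 - 1*138060)*(1/231895) - 837) = 1/((-431823 - 138060)*(1/231895) - 837) = 1/(-569883*1/231895 - 837) = 1/(-569883/231895 - 837) = 1/(-194665998/231895) = -231895/194665998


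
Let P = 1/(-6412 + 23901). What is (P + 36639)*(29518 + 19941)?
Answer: 31692311905648/17489 ≈ 1.8121e+9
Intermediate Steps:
P = 1/17489 ≈ 5.7179e-5
(P + 36639)*(29518 + 19941) = (1/17489 + 36639)*(29518 + 19941) = (640779472/17489)*49459 = 31692311905648/17489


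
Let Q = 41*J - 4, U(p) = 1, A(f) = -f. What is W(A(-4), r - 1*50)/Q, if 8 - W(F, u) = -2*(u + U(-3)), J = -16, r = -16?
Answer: 61/330 ≈ 0.18485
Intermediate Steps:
Q = -660 (Q = 41*(-16) - 4 = -656 - 4 = -660)
W(F, u) = 10 + 2*u (W(F, u) = 8 - (-2)*(u + 1) = 8 - (-2)*(1 + u) = 8 - (-2 - 2*u) = 8 + (2 + 2*u) = 10 + 2*u)
W(A(-4), r - 1*50)/Q = (10 + 2*(-16 - 1*50))/(-660) = (10 + 2*(-16 - 50))*(-1/660) = (10 + 2*(-66))*(-1/660) = (10 - 132)*(-1/660) = -122*(-1/660) = 61/330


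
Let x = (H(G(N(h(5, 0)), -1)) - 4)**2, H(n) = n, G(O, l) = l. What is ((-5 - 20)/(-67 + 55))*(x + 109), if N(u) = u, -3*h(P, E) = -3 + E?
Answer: 1675/6 ≈ 279.17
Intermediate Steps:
h(P, E) = 1 - E/3 (h(P, E) = -(-3 + E)/3 = 1 - E/3)
x = 25 (x = (-1 - 4)**2 = (-5)**2 = 25)
((-5 - 20)/(-67 + 55))*(x + 109) = ((-5 - 20)/(-67 + 55))*(25 + 109) = -25/(-12)*134 = -25*(-1/12)*134 = (25/12)*134 = 1675/6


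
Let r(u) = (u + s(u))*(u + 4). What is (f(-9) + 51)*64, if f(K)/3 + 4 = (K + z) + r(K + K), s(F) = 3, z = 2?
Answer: 41472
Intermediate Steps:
r(u) = (3 + u)*(4 + u) (r(u) = (u + 3)*(u + 4) = (3 + u)*(4 + u))
f(K) = 30 + 12*K**2 + 45*K (f(K) = -12 + 3*((K + 2) + (12 + (K + K)**2 + 7*(K + K))) = -12 + 3*((2 + K) + (12 + (2*K)**2 + 7*(2*K))) = -12 + 3*((2 + K) + (12 + 4*K**2 + 14*K)) = -12 + 3*(14 + 4*K**2 + 15*K) = -12 + (42 + 12*K**2 + 45*K) = 30 + 12*K**2 + 45*K)
(f(-9) + 51)*64 = ((30 + 12*(-9)**2 + 45*(-9)) + 51)*64 = ((30 + 12*81 - 405) + 51)*64 = ((30 + 972 - 405) + 51)*64 = (597 + 51)*64 = 648*64 = 41472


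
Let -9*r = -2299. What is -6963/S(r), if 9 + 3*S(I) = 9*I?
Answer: -20889/2290 ≈ -9.1218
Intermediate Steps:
r = 2299/9 (r = -1/9*(-2299) = 2299/9 ≈ 255.44)
S(I) = -3 + 3*I (S(I) = -3 + (9*I)/3 = -3 + 3*I)
-6963/S(r) = -6963/(-3 + 3*(2299/9)) = -6963/(-3 + 2299/3) = -6963/2290/3 = -6963*3/2290 = -20889/2290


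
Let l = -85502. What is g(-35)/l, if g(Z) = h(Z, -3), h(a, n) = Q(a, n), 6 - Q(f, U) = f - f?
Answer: -3/42751 ≈ -7.0174e-5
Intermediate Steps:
Q(f, U) = 6 (Q(f, U) = 6 - (f - f) = 6 - 1*0 = 6 + 0 = 6)
h(a, n) = 6
g(Z) = 6
g(-35)/l = 6/(-85502) = 6*(-1/85502) = -3/42751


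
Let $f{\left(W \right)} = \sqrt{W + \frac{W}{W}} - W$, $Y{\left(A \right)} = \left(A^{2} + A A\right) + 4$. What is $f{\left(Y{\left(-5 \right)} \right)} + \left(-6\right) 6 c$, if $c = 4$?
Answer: $-198 + \sqrt{55} \approx -190.58$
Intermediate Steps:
$Y{\left(A \right)} = 4 + 2 A^{2}$ ($Y{\left(A \right)} = \left(A^{2} + A^{2}\right) + 4 = 2 A^{2} + 4 = 4 + 2 A^{2}$)
$f{\left(W \right)} = \sqrt{1 + W} - W$ ($f{\left(W \right)} = \sqrt{W + 1} - W = \sqrt{1 + W} - W$)
$f{\left(Y{\left(-5 \right)} \right)} + \left(-6\right) 6 c = \left(\sqrt{1 + \left(4 + 2 \left(-5\right)^{2}\right)} - \left(4 + 2 \left(-5\right)^{2}\right)\right) + \left(-6\right) 6 \cdot 4 = \left(\sqrt{1 + \left(4 + 2 \cdot 25\right)} - \left(4 + 2 \cdot 25\right)\right) - 144 = \left(\sqrt{1 + \left(4 + 50\right)} - \left(4 + 50\right)\right) - 144 = \left(\sqrt{1 + 54} - 54\right) - 144 = \left(\sqrt{55} - 54\right) - 144 = \left(-54 + \sqrt{55}\right) - 144 = -198 + \sqrt{55}$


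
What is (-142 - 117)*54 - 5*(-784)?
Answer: -10066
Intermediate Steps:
(-142 - 117)*54 - 5*(-784) = -259*54 + 3920 = -13986 + 3920 = -10066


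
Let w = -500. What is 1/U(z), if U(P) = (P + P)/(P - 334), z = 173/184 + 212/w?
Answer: -7670127/23746 ≈ -323.01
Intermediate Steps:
z = 11873/23000 (z = 173/184 + 212/(-500) = 173*(1/184) + 212*(-1/500) = 173/184 - 53/125 = 11873/23000 ≈ 0.51622)
U(P) = 2*P/(-334 + P) (U(P) = (2*P)/(-334 + P) = 2*P/(-334 + P))
1/U(z) = 1/(2*(11873/23000)/(-334 + 11873/23000)) = 1/(2*(11873/23000)/(-7670127/23000)) = 1/(2*(11873/23000)*(-23000/7670127)) = 1/(-23746/7670127) = -7670127/23746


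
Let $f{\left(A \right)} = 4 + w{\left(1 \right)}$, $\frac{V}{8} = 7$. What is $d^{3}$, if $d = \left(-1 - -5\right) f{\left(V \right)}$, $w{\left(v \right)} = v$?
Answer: $8000$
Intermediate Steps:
$V = 56$ ($V = 8 \cdot 7 = 56$)
$f{\left(A \right)} = 5$ ($f{\left(A \right)} = 4 + 1 = 5$)
$d = 20$ ($d = \left(-1 - -5\right) 5 = \left(-1 + 5\right) 5 = 4 \cdot 5 = 20$)
$d^{3} = 20^{3} = 8000$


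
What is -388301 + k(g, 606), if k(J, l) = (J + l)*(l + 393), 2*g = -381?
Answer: 53567/2 ≈ 26784.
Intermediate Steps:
g = -381/2 (g = (1/2)*(-381) = -381/2 ≈ -190.50)
k(J, l) = (393 + l)*(J + l) (k(J, l) = (J + l)*(393 + l) = (393 + l)*(J + l))
-388301 + k(g, 606) = -388301 + (606**2 + 393*(-381/2) + 393*606 - 381/2*606) = -388301 + (367236 - 149733/2 + 238158 - 115443) = -388301 + 830169/2 = 53567/2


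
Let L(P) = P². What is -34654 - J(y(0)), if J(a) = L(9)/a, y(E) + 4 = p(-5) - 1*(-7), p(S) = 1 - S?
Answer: -34663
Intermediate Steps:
y(E) = 9 (y(E) = -4 + ((1 - 1*(-5)) - 1*(-7)) = -4 + ((1 + 5) + 7) = -4 + (6 + 7) = -4 + 13 = 9)
J(a) = 81/a (J(a) = 9²/a = 81/a)
-34654 - J(y(0)) = -34654 - 81/9 = -34654 - 1*9 = -34654 - 9 = -34663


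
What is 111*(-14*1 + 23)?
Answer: 999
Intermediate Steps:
111*(-14*1 + 23) = 111*(-14 + 23) = 111*9 = 999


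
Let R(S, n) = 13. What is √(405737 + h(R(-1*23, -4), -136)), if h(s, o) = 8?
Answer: √405745 ≈ 636.98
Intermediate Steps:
√(405737 + h(R(-1*23, -4), -136)) = √(405737 + 8) = √405745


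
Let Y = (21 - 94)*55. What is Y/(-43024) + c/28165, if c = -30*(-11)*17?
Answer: 70889423/242354192 ≈ 0.29250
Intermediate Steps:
c = 5610 (c = 330*17 = 5610)
Y = -4015 (Y = -73*55 = -4015)
Y/(-43024) + c/28165 = -4015/(-43024) + 5610/28165 = -4015*(-1/43024) + 5610*(1/28165) = 4015/43024 + 1122/5633 = 70889423/242354192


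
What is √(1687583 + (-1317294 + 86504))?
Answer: √456793 ≈ 675.86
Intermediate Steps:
√(1687583 + (-1317294 + 86504)) = √(1687583 - 1230790) = √456793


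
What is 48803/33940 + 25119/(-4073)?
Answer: -653764241/138237620 ≈ -4.7293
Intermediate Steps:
48803/33940 + 25119/(-4073) = 48803*(1/33940) + 25119*(-1/4073) = 48803/33940 - 25119/4073 = -653764241/138237620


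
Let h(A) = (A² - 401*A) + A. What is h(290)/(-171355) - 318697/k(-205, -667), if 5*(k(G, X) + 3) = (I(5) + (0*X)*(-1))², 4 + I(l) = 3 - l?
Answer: -54610190455/719691 ≈ -75880.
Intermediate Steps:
h(A) = A² - 400*A
I(l) = -1 - l (I(l) = -4 + (3 - l) = -1 - l)
k(G, X) = 21/5 (k(G, X) = -3 + ((-1 - 1*5) + (0*X)*(-1))²/5 = -3 + ((-1 - 5) + 0*(-1))²/5 = -3 + (-6 + 0)²/5 = -3 + (⅕)*(-6)² = -3 + (⅕)*36 = -3 + 36/5 = 21/5)
h(290)/(-171355) - 318697/k(-205, -667) = (290*(-400 + 290))/(-171355) - 318697/21/5 = (290*(-110))*(-1/171355) - 318697*5/21 = -31900*(-1/171355) - 1593485/21 = 6380/34271 - 1593485/21 = -54610190455/719691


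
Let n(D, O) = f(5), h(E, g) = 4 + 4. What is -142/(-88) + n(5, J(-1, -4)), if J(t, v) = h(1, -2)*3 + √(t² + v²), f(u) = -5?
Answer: -149/44 ≈ -3.3864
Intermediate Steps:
h(E, g) = 8
J(t, v) = 24 + √(t² + v²) (J(t, v) = 8*3 + √(t² + v²) = 24 + √(t² + v²))
n(D, O) = -5
-142/(-88) + n(5, J(-1, -4)) = -142/(-88) - 5 = -142*(-1/88) - 5 = 71/44 - 5 = -149/44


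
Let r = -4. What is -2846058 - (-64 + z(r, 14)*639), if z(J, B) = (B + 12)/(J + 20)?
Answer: -22776259/8 ≈ -2.8470e+6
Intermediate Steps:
z(J, B) = (12 + B)/(20 + J)
-2846058 - (-64 + z(r, 14)*639) = -2846058 - (-64 + ((12 + 14)/(20 - 4))*639) = -2846058 - (-64 + (26/16)*639) = -2846058 - (-64 + ((1/16)*26)*639) = -2846058 - (-64 + (13/8)*639) = -2846058 - (-64 + 8307/8) = -2846058 - 1*7795/8 = -2846058 - 7795/8 = -22776259/8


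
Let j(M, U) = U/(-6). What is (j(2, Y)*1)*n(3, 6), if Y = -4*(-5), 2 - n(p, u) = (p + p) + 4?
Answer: 80/3 ≈ 26.667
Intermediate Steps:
n(p, u) = -2 - 2*p (n(p, u) = 2 - ((p + p) + 4) = 2 - (2*p + 4) = 2 - (4 + 2*p) = 2 + (-4 - 2*p) = -2 - 2*p)
Y = 20
j(M, U) = -U/6 (j(M, U) = U*(-⅙) = -U/6)
(j(2, Y)*1)*n(3, 6) = (-⅙*20*1)*(-2 - 2*3) = (-10/3*1)*(-2 - 6) = -10/3*(-8) = 80/3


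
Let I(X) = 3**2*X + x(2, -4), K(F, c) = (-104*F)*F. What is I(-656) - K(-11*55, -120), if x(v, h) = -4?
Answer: 38060692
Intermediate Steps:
K(F, c) = -104*F**2
I(X) = -4 + 9*X (I(X) = 3**2*X - 4 = 9*X - 4 = -4 + 9*X)
I(-656) - K(-11*55, -120) = (-4 + 9*(-656)) - (-104)*(-11*55)**2 = (-4 - 5904) - (-104)*(-605)**2 = -5908 - (-104)*366025 = -5908 - 1*(-38066600) = -5908 + 38066600 = 38060692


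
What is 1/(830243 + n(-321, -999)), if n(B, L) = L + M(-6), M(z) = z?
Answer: 1/829238 ≈ 1.2059e-6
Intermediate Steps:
n(B, L) = -6 + L (n(B, L) = L - 6 = -6 + L)
1/(830243 + n(-321, -999)) = 1/(830243 + (-6 - 999)) = 1/(830243 - 1005) = 1/829238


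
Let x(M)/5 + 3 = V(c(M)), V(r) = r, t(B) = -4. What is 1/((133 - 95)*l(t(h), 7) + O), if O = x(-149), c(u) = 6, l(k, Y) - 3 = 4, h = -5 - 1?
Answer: 1/281 ≈ 0.0035587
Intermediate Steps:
h = -6
l(k, Y) = 7 (l(k, Y) = 3 + 4 = 7)
x(M) = 15 (x(M) = -15 + 5*6 = -15 + 30 = 15)
O = 15
1/((133 - 95)*l(t(h), 7) + O) = 1/((133 - 95)*7 + 15) = 1/(38*7 + 15) = 1/(266 + 15) = 1/281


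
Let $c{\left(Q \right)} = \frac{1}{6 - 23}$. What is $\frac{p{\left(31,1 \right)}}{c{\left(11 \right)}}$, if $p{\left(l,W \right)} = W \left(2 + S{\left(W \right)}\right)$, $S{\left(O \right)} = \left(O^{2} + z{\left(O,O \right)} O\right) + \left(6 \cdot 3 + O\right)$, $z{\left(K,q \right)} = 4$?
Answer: $-442$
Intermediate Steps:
$c{\left(Q \right)} = - \frac{1}{17}$ ($c{\left(Q \right)} = \frac{1}{-17} = - \frac{1}{17}$)
$S{\left(O \right)} = 18 + O^{2} + 5 O$ ($S{\left(O \right)} = \left(O^{2} + 4 O\right) + \left(6 \cdot 3 + O\right) = \left(O^{2} + 4 O\right) + \left(18 + O\right) = 18 + O^{2} + 5 O$)
$p{\left(l,W \right)} = W \left(20 + W^{2} + 5 W\right)$ ($p{\left(l,W \right)} = W \left(2 + \left(18 + W^{2} + 5 W\right)\right) = W \left(20 + W^{2} + 5 W\right)$)
$\frac{p{\left(31,1 \right)}}{c{\left(11 \right)}} = \frac{1 \left(20 + 1^{2} + 5 \cdot 1\right)}{- \frac{1}{17}} = 1 \left(20 + 1 + 5\right) \left(-17\right) = 1 \cdot 26 \left(-17\right) = 26 \left(-17\right) = -442$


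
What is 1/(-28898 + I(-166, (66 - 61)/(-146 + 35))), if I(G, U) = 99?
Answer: -1/28799 ≈ -3.4723e-5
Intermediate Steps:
1/(-28898 + I(-166, (66 - 61)/(-146 + 35))) = 1/(-28898 + 99) = 1/(-28799) = -1/28799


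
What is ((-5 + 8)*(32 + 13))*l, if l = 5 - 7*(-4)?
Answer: 4455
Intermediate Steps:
l = 33 (l = 5 + 28 = 33)
((-5 + 8)*(32 + 13))*l = ((-5 + 8)*(32 + 13))*33 = (3*45)*33 = 135*33 = 4455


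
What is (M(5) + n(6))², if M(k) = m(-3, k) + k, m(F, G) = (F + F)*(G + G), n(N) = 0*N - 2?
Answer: 3249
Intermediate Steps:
n(N) = -2 (n(N) = 0 - 2 = -2)
m(F, G) = 4*F*G (m(F, G) = (2*F)*(2*G) = 4*F*G)
M(k) = -11*k (M(k) = 4*(-3)*k + k = -12*k + k = -11*k)
(M(5) + n(6))² = (-11*5 - 2)² = (-55 - 2)² = (-57)² = 3249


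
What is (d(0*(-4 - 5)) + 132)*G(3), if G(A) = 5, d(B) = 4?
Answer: 680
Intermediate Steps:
(d(0*(-4 - 5)) + 132)*G(3) = (4 + 132)*5 = 136*5 = 680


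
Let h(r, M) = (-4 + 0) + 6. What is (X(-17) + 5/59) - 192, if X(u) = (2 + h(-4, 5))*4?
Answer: -10379/59 ≈ -175.92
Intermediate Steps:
h(r, M) = 2 (h(r, M) = -4 + 6 = 2)
X(u) = 16 (X(u) = (2 + 2)*4 = 4*4 = 16)
(X(-17) + 5/59) - 192 = (16 + 5/59) - 192 = 949/59 - 192 = -10379/59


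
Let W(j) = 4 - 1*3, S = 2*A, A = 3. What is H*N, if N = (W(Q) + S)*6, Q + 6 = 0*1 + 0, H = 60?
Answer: 2520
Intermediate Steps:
Q = -6 (Q = -6 + (0*1 + 0) = -6 + (0 + 0) = -6 + 0 = -6)
S = 6 (S = 2*3 = 6)
W(j) = 1 (W(j) = 4 - 3 = 1)
N = 42 (N = (1 + 6)*6 = 7*6 = 42)
H*N = 60*42 = 2520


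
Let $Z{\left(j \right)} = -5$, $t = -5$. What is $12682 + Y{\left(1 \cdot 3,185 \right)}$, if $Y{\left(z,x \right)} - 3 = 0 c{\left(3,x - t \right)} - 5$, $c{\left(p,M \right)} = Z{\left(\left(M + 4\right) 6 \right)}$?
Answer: $12680$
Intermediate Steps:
$c{\left(p,M \right)} = -5$
$Y{\left(z,x \right)} = -2$ ($Y{\left(z,x \right)} = 3 + \left(0 \left(-5\right) - 5\right) = 3 + \left(0 - 5\right) = 3 - 5 = -2$)
$12682 + Y{\left(1 \cdot 3,185 \right)} = 12682 - 2 = 12680$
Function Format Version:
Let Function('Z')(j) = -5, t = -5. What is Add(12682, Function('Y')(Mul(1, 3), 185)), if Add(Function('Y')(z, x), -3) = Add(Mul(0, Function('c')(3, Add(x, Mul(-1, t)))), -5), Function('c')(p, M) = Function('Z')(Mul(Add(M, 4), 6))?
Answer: 12680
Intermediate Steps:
Function('c')(p, M) = -5
Function('Y')(z, x) = -2 (Function('Y')(z, x) = Add(3, Add(Mul(0, -5), -5)) = Add(3, Add(0, -5)) = Add(3, -5) = -2)
Add(12682, Function('Y')(Mul(1, 3), 185)) = Add(12682, -2) = 12680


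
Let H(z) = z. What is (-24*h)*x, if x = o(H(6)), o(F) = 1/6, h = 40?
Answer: -160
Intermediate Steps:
o(F) = ⅙
x = ⅙ ≈ 0.16667
(-24*h)*x = -24*40*(⅙) = -960*⅙ = -160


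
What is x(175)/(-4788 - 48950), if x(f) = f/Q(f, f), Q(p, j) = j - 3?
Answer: -175/9242936 ≈ -1.8933e-5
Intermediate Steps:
Q(p, j) = -3 + j
x(f) = f/(-3 + f)
x(175)/(-4788 - 48950) = (175/(-3 + 175))/(-4788 - 48950) = (175/172)/(-53738) = (175*(1/172))*(-1/53738) = (175/172)*(-1/53738) = -175/9242936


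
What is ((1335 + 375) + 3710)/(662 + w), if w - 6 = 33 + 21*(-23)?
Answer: 2710/109 ≈ 24.862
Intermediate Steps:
w = -444 (w = 6 + (33 + 21*(-23)) = 6 + (33 - 483) = 6 - 450 = -444)
((1335 + 375) + 3710)/(662 + w) = ((1335 + 375) + 3710)/(662 - 444) = (1710 + 3710)/218 = 5420*(1/218) = 2710/109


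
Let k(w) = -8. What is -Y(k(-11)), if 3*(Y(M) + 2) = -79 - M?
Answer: 77/3 ≈ 25.667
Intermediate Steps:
Y(M) = -85/3 - M/3 (Y(M) = -2 + (-79 - M)/3 = -2 + (-79/3 - M/3) = -85/3 - M/3)
-Y(k(-11)) = -(-85/3 - ⅓*(-8)) = -(-85/3 + 8/3) = -1*(-77/3) = 77/3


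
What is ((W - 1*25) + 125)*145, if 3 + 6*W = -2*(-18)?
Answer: 30595/2 ≈ 15298.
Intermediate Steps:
W = 11/2 (W = -1/2 + (-2*(-18))/6 = -1/2 + (1/6)*36 = -1/2 + 6 = 11/2 ≈ 5.5000)
((W - 1*25) + 125)*145 = ((11/2 - 1*25) + 125)*145 = ((11/2 - 25) + 125)*145 = (-39/2 + 125)*145 = (211/2)*145 = 30595/2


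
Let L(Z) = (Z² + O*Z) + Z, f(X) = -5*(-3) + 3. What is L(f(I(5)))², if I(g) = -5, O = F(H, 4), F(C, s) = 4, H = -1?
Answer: 171396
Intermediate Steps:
O = 4
f(X) = 18 (f(X) = 15 + 3 = 18)
L(Z) = Z² + 5*Z (L(Z) = (Z² + 4*Z) + Z = Z² + 5*Z)
L(f(I(5)))² = (18*(5 + 18))² = (18*23)² = 414² = 171396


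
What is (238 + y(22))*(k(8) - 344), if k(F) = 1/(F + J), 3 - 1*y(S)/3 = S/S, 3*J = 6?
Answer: -419558/5 ≈ -83912.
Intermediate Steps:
J = 2 (J = (⅓)*6 = 2)
y(S) = 6 (y(S) = 9 - 3*S/S = 9 - 3*1 = 9 - 3 = 6)
k(F) = 1/(2 + F) (k(F) = 1/(F + 2) = 1/(2 + F))
(238 + y(22))*(k(8) - 344) = (238 + 6)*(1/(2 + 8) - 344) = 244*(1/10 - 344) = 244*(⅒ - 344) = 244*(-3439/10) = -419558/5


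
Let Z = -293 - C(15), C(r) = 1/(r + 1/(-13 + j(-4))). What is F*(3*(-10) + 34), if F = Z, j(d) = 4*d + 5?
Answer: -420844/359 ≈ -1172.3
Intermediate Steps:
j(d) = 5 + 4*d
C(r) = 1/(-1/24 + r) (C(r) = 1/(r + 1/(-13 + (5 + 4*(-4)))) = 1/(r + 1/(-13 + (5 - 16))) = 1/(r + 1/(-13 - 11)) = 1/(r + 1/(-24)) = 1/(r - 1/24) = 1/(-1/24 + r))
Z = -105211/359 (Z = -293 - 24/(-1 + 24*15) = -293 - 24/(-1 + 360) = -293 - 24/359 = -105211/359 ≈ -293.07)
F = -105211/359 ≈ -293.07
F*(3*(-10) + 34) = -105211*(3*(-10) + 34)/359 = -105211*(-30 + 34)/359 = -105211/359*4 = -420844/359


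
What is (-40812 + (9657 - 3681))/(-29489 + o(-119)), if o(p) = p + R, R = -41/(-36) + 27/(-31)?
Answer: 38876976/33042229 ≈ 1.1766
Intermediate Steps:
R = 299/1116 (R = -41*(-1/36) + 27*(-1/31) = 41/36 - 27/31 = 299/1116 ≈ 0.26792)
o(p) = 299/1116 + p (o(p) = p + 299/1116 = 299/1116 + p)
(-40812 + (9657 - 3681))/(-29489 + o(-119)) = (-40812 + (9657 - 3681))/(-29489 + (299/1116 - 119)) = (-40812 + 5976)/(-29489 - 132505/1116) = -34836/(-33042229/1116) = -34836*(-1116/33042229) = 38876976/33042229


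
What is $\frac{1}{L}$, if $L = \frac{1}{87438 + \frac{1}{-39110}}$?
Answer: $\frac{3419700179}{39110} \approx 87438.0$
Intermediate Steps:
$L = \frac{39110}{3419700179}$ ($L = \frac{1}{87438 - \frac{1}{39110}} = \frac{1}{\frac{3419700179}{39110}} = \frac{39110}{3419700179} \approx 1.1437 \cdot 10^{-5}$)
$\frac{1}{L} = \frac{1}{\frac{39110}{3419700179}} = \frac{3419700179}{39110}$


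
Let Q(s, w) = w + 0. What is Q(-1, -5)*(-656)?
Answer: 3280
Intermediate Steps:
Q(s, w) = w
Q(-1, -5)*(-656) = -5*(-656) = 3280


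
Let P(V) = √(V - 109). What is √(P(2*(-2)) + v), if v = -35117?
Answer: √(-35117 + I*√113) ≈ 0.028 + 187.4*I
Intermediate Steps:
P(V) = √(-109 + V)
√(P(2*(-2)) + v) = √(√(-109 + 2*(-2)) - 35117) = √(√(-109 - 4) - 35117) = √(√(-113) - 35117) = √(I*√113 - 35117) = √(-35117 + I*√113)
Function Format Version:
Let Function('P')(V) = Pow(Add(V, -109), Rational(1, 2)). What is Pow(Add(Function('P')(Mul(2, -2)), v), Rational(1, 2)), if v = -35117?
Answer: Pow(Add(-35117, Mul(I, Pow(113, Rational(1, 2)))), Rational(1, 2)) ≈ Add(0.028, Mul(187.40, I))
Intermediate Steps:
Function('P')(V) = Pow(Add(-109, V), Rational(1, 2))
Pow(Add(Function('P')(Mul(2, -2)), v), Rational(1, 2)) = Pow(Add(Pow(Add(-109, Mul(2, -2)), Rational(1, 2)), -35117), Rational(1, 2)) = Pow(Add(Pow(Add(-109, -4), Rational(1, 2)), -35117), Rational(1, 2)) = Pow(Add(Pow(-113, Rational(1, 2)), -35117), Rational(1, 2)) = Pow(Add(Mul(I, Pow(113, Rational(1, 2))), -35117), Rational(1, 2)) = Pow(Add(-35117, Mul(I, Pow(113, Rational(1, 2)))), Rational(1, 2))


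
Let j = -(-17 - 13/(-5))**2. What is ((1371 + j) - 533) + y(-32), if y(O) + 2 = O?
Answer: 14916/25 ≈ 596.64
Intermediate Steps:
y(O) = -2 + O
j = -5184/25 (j = -(-17 - 13*(-1/5))**2 = -(-17 + 13/5)**2 = -(-72/5)**2 = -1*5184/25 = -5184/25 ≈ -207.36)
((1371 + j) - 533) + y(-32) = ((1371 - 5184/25) - 533) + (-2 - 32) = (29091/25 - 533) - 34 = 15766/25 - 34 = 14916/25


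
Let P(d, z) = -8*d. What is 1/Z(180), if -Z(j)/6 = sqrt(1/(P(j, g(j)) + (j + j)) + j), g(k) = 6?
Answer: -sqrt(5831970)/194399 ≈ -0.012423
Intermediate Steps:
Z(j) = -6*sqrt(j - 1/(6*j)) (Z(j) = -6*sqrt(1/(-8*j + (j + j)) + j) = -6*sqrt(1/(-8*j + 2*j) + j) = -6*sqrt(1/(-6*j) + j) = -6*sqrt(-1/(6*j) + j) = -6*sqrt(j - 1/(6*j)))
1/Z(180) = 1/(-sqrt(-6/180 + 36*180)) = 1/(-sqrt(-6*1/180 + 6480)) = 1/(-sqrt(-1/30 + 6480)) = 1/(-sqrt(194399/30)) = 1/(-sqrt(5831970)/30) = -sqrt(5831970)/194399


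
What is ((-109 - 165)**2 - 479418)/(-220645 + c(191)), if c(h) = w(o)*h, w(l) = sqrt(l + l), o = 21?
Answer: 89216040590/48682683823 + 77229322*sqrt(42)/48682683823 ≈ 1.8429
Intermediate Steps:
w(l) = sqrt(2)*sqrt(l) (w(l) = sqrt(2*l) = sqrt(2)*sqrt(l))
c(h) = h*sqrt(42) (c(h) = (sqrt(2)*sqrt(21))*h = sqrt(42)*h = h*sqrt(42))
((-109 - 165)**2 - 479418)/(-220645 + c(191)) = ((-109 - 165)**2 - 479418)/(-220645 + 191*sqrt(42)) = ((-274)**2 - 479418)/(-220645 + 191*sqrt(42)) = (75076 - 479418)/(-220645 + 191*sqrt(42)) = -404342/(-220645 + 191*sqrt(42))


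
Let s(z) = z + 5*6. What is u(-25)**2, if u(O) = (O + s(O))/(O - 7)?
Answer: 25/64 ≈ 0.39063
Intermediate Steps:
s(z) = 30 + z (s(z) = z + 30 = 30 + z)
u(O) = (30 + 2*O)/(-7 + O) (u(O) = (O + (30 + O))/(O - 7) = (30 + 2*O)/(-7 + O))
u(-25)**2 = (2*(15 - 25)/(-7 - 25))**2 = (2*(-10)/(-32))**2 = (2*(-1/32)*(-10))**2 = (5/8)**2 = 25/64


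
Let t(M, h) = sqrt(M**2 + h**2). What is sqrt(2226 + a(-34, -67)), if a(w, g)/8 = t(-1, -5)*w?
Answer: sqrt(2226 - 272*sqrt(26)) ≈ 28.967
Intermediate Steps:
a(w, g) = 8*w*sqrt(26) (a(w, g) = 8*(sqrt((-1)**2 + (-5)**2)*w) = 8*(sqrt(1 + 25)*w) = 8*(sqrt(26)*w) = 8*(w*sqrt(26)) = 8*w*sqrt(26))
sqrt(2226 + a(-34, -67)) = sqrt(2226 + 8*(-34)*sqrt(26)) = sqrt(2226 - 272*sqrt(26))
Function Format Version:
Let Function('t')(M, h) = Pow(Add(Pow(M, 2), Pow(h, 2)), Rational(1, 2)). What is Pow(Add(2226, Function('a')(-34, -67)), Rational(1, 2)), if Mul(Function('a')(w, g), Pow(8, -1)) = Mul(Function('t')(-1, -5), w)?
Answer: Pow(Add(2226, Mul(-272, Pow(26, Rational(1, 2)))), Rational(1, 2)) ≈ 28.967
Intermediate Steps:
Function('a')(w, g) = Mul(8, w, Pow(26, Rational(1, 2))) (Function('a')(w, g) = Mul(8, Mul(Pow(Add(Pow(-1, 2), Pow(-5, 2)), Rational(1, 2)), w)) = Mul(8, Mul(Pow(Add(1, 25), Rational(1, 2)), w)) = Mul(8, Mul(Pow(26, Rational(1, 2)), w)) = Mul(8, Mul(w, Pow(26, Rational(1, 2)))) = Mul(8, w, Pow(26, Rational(1, 2))))
Pow(Add(2226, Function('a')(-34, -67)), Rational(1, 2)) = Pow(Add(2226, Mul(8, -34, Pow(26, Rational(1, 2)))), Rational(1, 2)) = Pow(Add(2226, Mul(-272, Pow(26, Rational(1, 2)))), Rational(1, 2))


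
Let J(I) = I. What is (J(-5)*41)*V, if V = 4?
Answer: -820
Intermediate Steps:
(J(-5)*41)*V = -5*41*4 = -205*4 = -820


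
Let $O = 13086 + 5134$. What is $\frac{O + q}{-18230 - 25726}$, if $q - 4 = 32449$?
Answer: $- \frac{16891}{14652} \approx -1.1528$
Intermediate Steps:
$q = 32453$ ($q = 4 + 32449 = 32453$)
$O = 18220$
$\frac{O + q}{-18230 - 25726} = \frac{18220 + 32453}{-18230 - 25726} = \frac{50673}{-43956} = 50673 \left(- \frac{1}{43956}\right) = - \frac{16891}{14652}$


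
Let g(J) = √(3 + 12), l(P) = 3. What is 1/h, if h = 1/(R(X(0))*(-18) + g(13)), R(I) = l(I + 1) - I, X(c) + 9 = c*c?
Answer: -216 + √15 ≈ -212.13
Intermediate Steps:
X(c) = -9 + c² (X(c) = -9 + c*c = -9 + c²)
R(I) = 3 - I
g(J) = √15
h = 1/(-216 + √15) (h = 1/((3 - (-9 + 0²))*(-18) + √15) = 1/((3 - (-9 + 0))*(-18) + √15) = 1/((3 - 1*(-9))*(-18) + √15) = 1/((3 + 9)*(-18) + √15) = 1/(12*(-18) + √15) = 1/(-216 + √15) ≈ -0.0047142)
1/h = 1/(-72/15547 - √15/46641)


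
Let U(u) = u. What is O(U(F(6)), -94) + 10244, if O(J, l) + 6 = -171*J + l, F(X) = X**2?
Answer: 3988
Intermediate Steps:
O(J, l) = -6 + l - 171*J (O(J, l) = -6 + (-171*J + l) = -6 + (l - 171*J) = -6 + l - 171*J)
O(U(F(6)), -94) + 10244 = (-6 - 94 - 171*6**2) + 10244 = (-6 - 94 - 171*36) + 10244 = (-6 - 94 - 6156) + 10244 = -6256 + 10244 = 3988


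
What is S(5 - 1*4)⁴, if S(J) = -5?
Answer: 625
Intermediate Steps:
S(5 - 1*4)⁴ = (-5)⁴ = 625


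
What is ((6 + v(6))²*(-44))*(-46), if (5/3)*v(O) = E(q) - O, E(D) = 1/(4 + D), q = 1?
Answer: 8033256/625 ≈ 12853.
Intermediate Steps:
v(O) = 3/25 - 3*O/5 (v(O) = 3*(1/(4 + 1) - O)/5 = 3*(1/5 - O)/5 = 3*(⅕ - O)/5 = 3/25 - 3*O/5)
((6 + v(6))²*(-44))*(-46) = ((6 + (3/25 - ⅗*6))²*(-44))*(-46) = ((6 + (3/25 - 18/5))²*(-44))*(-46) = ((6 - 87/25)²*(-44))*(-46) = ((63/25)²*(-44))*(-46) = ((3969/625)*(-44))*(-46) = -174636/625*(-46) = 8033256/625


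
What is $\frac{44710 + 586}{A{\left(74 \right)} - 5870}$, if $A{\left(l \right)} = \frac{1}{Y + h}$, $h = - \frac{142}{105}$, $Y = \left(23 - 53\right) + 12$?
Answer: $- \frac{92041472}{11927945} \approx -7.7165$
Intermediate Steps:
$Y = -18$ ($Y = -30 + 12 = -18$)
$h = - \frac{142}{105}$ ($h = \left(-142\right) \frac{1}{105} = - \frac{142}{105} \approx -1.3524$)
$A{\left(l \right)} = - \frac{105}{2032}$ ($A{\left(l \right)} = \frac{1}{-18 - \frac{142}{105}} = \frac{1}{- \frac{2032}{105}} = - \frac{105}{2032}$)
$\frac{44710 + 586}{A{\left(74 \right)} - 5870} = \frac{44710 + 586}{- \frac{105}{2032} - 5870} = \frac{45296}{- \frac{11927945}{2032}} = 45296 \left(- \frac{2032}{11927945}\right) = - \frac{92041472}{11927945}$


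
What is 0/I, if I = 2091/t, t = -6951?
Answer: 0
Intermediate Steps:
I = -697/2317 (I = 2091/(-6951) = 2091*(-1/6951) = -697/2317 ≈ -0.30082)
0/I = 0/(-697/2317) = -2317/697*0 = 0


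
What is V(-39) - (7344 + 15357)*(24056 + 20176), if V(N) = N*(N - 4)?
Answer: -1004108955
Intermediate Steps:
V(N) = N*(-4 + N)
V(-39) - (7344 + 15357)*(24056 + 20176) = -39*(-4 - 39) - (7344 + 15357)*(24056 + 20176) = -39*(-43) - 22701*44232 = 1677 - 1*1004110632 = 1677 - 1004110632 = -1004108955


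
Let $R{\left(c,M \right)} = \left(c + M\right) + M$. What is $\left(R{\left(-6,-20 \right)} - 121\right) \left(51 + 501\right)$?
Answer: $-92184$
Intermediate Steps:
$R{\left(c,M \right)} = c + 2 M$ ($R{\left(c,M \right)} = \left(M + c\right) + M = c + 2 M$)
$\left(R{\left(-6,-20 \right)} - 121\right) \left(51 + 501\right) = \left(\left(-6 + 2 \left(-20\right)\right) - 121\right) \left(51 + 501\right) = \left(\left(-6 - 40\right) - 121\right) 552 = \left(-46 - 121\right) 552 = \left(-167\right) 552 = -92184$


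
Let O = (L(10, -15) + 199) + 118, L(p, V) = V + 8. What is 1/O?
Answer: 1/310 ≈ 0.0032258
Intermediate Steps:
L(p, V) = 8 + V
O = 310 (O = ((8 - 15) + 199) + 118 = (-7 + 199) + 118 = 192 + 118 = 310)
1/O = 1/310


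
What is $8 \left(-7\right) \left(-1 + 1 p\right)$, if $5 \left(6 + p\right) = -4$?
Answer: $\frac{2184}{5} \approx 436.8$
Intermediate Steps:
$p = - \frac{34}{5}$ ($p = -6 + \frac{1}{5} \left(-4\right) = -6 - \frac{4}{5} = - \frac{34}{5} \approx -6.8$)
$8 \left(-7\right) \left(-1 + 1 p\right) = 8 \left(-7\right) \left(-1 + 1 \left(- \frac{34}{5}\right)\right) = - 56 \left(-1 - \frac{34}{5}\right) = \left(-56\right) \left(- \frac{39}{5}\right) = \frac{2184}{5}$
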